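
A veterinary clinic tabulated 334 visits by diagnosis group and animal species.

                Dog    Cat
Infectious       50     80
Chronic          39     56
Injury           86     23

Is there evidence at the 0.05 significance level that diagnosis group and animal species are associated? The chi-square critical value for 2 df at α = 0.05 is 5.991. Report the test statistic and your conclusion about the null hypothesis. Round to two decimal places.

Row totals: 130, 95, 109. Column totals: 175, 159. Grand total N = 334.
Expected counts (row total × column total / N):
  Infectious, Dog: 130×175/334 = 68.114
  Infectious, Cat: 130×159/334 = 61.886
  Chronic, Dog: 95×175/334 = 49.775
  Chronic, Cat: 95×159/334 = 45.225
  Injury, Dog: 109×175/334 = 57.111
  Injury, Cat: 109×159/334 = 51.889
Contributions (O − E)²/E:
  (50 − 68.114)²/68.114 = 4.8172
  (80 − 61.886)²/61.886 = 5.3020
  (39 − 49.775)²/49.775 = 2.3325
  (56 − 45.225)²/45.225 = 2.5672
  (86 − 57.111)²/57.111 = 14.6132
  (23 − 51.889)²/51.889 = 16.0838
χ² = 4.8172 + 5.3020 + 2.3325 + 2.5672 + 14.6132 + 16.0838 = 45.72
df = (3−1)(2−1) = 2. Since 45.72 > 5.991, reject the null hypothesis of independence at α = 0.05.

45.72; reject H₀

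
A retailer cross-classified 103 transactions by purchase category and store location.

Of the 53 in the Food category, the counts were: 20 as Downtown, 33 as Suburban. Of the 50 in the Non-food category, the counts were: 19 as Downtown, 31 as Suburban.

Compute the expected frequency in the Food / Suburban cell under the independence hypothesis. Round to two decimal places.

Row total (Food) = 53; column total (Suburban) = 64; grand total N = 103.
Expected count = (row total × column total) / N = 53 × 64 / 103 = 32.93.

32.93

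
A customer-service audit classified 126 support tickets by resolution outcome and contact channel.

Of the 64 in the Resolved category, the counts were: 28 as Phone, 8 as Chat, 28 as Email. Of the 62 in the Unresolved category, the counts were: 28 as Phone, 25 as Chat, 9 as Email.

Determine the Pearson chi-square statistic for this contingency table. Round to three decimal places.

18.487

Row totals: 64, 62. Column totals: 56, 33, 37. Grand total N = 126.
Expected counts (row total × column total / N):
  Resolved, Phone: 64×56/126 = 28.4444
  Resolved, Chat: 64×33/126 = 16.7619
  Resolved, Email: 64×37/126 = 18.7937
  Unresolved, Phone: 62×56/126 = 27.5556
  Unresolved, Chat: 62×33/126 = 16.2381
  Unresolved, Email: 62×37/126 = 18.2063
Contributions (O − E)²/E:
  (28 − 28.4444)²/28.4444 = 0.0069
  (8 − 16.7619)²/16.7619 = 4.5801
  (28 − 18.7937)²/18.7937 = 4.5098
  (28 − 27.5556)²/27.5556 = 0.0072
  (25 − 16.2381)²/16.2381 = 4.7278
  (9 − 18.2063)²/18.2063 = 4.6553
χ² = 0.0069 + 4.5801 + 4.5098 + 0.0072 + 4.7278 + 4.6553 = 18.487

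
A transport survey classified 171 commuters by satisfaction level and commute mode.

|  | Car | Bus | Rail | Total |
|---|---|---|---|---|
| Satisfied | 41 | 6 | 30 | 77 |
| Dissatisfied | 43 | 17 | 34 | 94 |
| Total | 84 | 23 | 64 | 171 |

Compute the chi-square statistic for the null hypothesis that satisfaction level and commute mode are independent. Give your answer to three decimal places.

3.907

Grand total N = 171.
Expected counts (row total × column total / N):
  Satisfied, Car: 77×84/171 = 37.8246
  Satisfied, Bus: 77×23/171 = 10.3567
  Satisfied, Rail: 77×64/171 = 28.8187
  Dissatisfied, Car: 94×84/171 = 46.1754
  Dissatisfied, Bus: 94×23/171 = 12.6433
  Dissatisfied, Rail: 94×64/171 = 35.1813
Contributions (O − E)²/E:
  (41 − 37.8246)²/37.8246 = 0.2666
  (6 − 10.3567)²/10.3567 = 1.8327
  (30 − 28.8187)²/28.8187 = 0.0484
  (43 − 46.1754)²/46.1754 = 0.2184
  (17 − 12.6433)²/12.6433 = 1.5013
  (34 − 35.1813)²/35.1813 = 0.0397
χ² = 0.2666 + 1.8327 + 0.0484 + 0.2184 + 1.5013 + 0.0397 = 3.907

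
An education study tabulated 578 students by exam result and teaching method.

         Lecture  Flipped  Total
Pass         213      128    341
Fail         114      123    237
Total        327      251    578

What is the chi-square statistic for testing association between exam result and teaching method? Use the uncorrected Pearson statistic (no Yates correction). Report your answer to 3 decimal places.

11.739

Grand total N = 578.
Expected counts (row total × column total / N):
  Pass, Lecture: 341×327/578 = 192.9187
  Pass, Flipped: 341×251/578 = 148.0813
  Fail, Lecture: 237×327/578 = 134.0813
  Fail, Flipped: 237×251/578 = 102.9187
Contributions (O − E)²/E:
  (213 − 192.9187)²/192.9187 = 2.0903
  (128 − 148.0813)²/148.0813 = 2.7232
  (114 − 134.0813)²/134.0813 = 3.0076
  (123 − 102.9187)²/102.9187 = 3.9182
χ² = 2.0903 + 2.7232 + 3.0076 + 3.9182 = 11.739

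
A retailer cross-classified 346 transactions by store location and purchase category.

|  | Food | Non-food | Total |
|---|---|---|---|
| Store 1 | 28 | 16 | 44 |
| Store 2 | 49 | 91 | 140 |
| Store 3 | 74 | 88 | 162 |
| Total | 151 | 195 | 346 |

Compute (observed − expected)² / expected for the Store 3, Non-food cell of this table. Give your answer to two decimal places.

Row total (Store 3) = 162; column total (Non-food) = 195; N = 346.
Expected count E = 162 × 195 / 346 = 91.3006.
Contribution = (O − E)²/E = (88 − 91.3006)² / 91.3006 = 0.12.

0.12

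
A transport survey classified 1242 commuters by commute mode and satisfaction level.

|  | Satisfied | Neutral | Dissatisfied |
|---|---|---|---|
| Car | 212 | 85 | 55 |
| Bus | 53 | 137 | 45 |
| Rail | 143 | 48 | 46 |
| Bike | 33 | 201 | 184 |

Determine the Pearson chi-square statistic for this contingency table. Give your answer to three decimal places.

Row totals: 352, 235, 237, 418. Column totals: 441, 471, 330. Grand total N = 1242.
Expected counts (row total × column total / N):
  Car, Satisfied: 352×441/1242 = 124.9855
  Car, Neutral: 352×471/1242 = 133.4879
  Car, Dissatisfied: 352×330/1242 = 93.5266
  Bus, Satisfied: 235×441/1242 = 83.4420
  Bus, Neutral: 235×471/1242 = 89.1184
  Bus, Dissatisfied: 235×330/1242 = 62.4396
  Rail, Satisfied: 237×441/1242 = 84.1522
  Rail, Neutral: 237×471/1242 = 89.8768
  Rail, Dissatisfied: 237×330/1242 = 62.9710
  Bike, Satisfied: 418×441/1242 = 148.4203
  Bike, Neutral: 418×471/1242 = 158.5169
  Bike, Dissatisfied: 418×330/1242 = 111.0628
Contributions (O − E)²/E:
  (212 − 124.9855)²/124.9855 = 60.5792
  (85 − 133.4879)²/133.4879 = 17.6127
  (55 − 93.5266)²/93.5266 = 15.8703
  (53 − 83.4420)²/83.4420 = 11.1061
  (137 − 89.1184)²/89.1184 = 25.7259
  (45 − 62.4396)²/62.4396 = 4.8709
  (143 − 84.1522)²/84.1522 = 41.1524
  (48 − 89.8768)²/89.8768 = 19.5119
  (46 − 62.9710)²/62.9710 = 4.5738
  (33 − 148.4203)²/148.4203 = 89.7576
  (201 − 158.5169)²/158.5169 = 11.3856
  (184 − 111.0628)²/111.0628 = 47.8993
χ² = 60.5792 + 17.6127 + 15.8703 + 11.1061 + 25.7259 + 4.8709 + 41.1524 + 19.5119 + 4.5738 + 89.7576 + 11.3856 + 47.8993 = 350.046

350.046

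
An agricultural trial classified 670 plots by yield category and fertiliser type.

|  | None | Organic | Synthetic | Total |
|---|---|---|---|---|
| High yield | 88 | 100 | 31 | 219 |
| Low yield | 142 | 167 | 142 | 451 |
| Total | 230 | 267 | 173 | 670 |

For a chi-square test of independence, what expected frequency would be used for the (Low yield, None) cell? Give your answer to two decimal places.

Row total (Low yield) = 451; column total (None) = 230; grand total N = 670.
Expected count = (row total × column total) / N = 451 × 230 / 670 = 154.82.

154.82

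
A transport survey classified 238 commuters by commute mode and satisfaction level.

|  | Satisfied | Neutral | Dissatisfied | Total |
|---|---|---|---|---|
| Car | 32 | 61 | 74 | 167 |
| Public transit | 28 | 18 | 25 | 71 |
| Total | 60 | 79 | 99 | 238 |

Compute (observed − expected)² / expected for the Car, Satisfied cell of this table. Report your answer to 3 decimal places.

Row total (Car) = 167; column total (Satisfied) = 60; N = 238.
Expected count E = 167 × 60 / 238 = 42.10084.
Contribution = (O − E)²/E = (32 − 42.10084)² / 42.10084 = 2.423.

2.423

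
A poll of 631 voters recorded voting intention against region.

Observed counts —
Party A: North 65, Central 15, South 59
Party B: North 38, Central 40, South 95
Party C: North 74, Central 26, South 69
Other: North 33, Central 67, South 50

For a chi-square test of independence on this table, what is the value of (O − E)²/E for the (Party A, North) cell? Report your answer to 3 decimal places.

7.592

Row total (Party A) = 139; column total (North) = 210; N = 631.
Expected count E = 139 × 210 / 631 = 46.2599.
Contribution = (O − E)²/E = (65 − 46.2599)² / 46.2599 = 7.592.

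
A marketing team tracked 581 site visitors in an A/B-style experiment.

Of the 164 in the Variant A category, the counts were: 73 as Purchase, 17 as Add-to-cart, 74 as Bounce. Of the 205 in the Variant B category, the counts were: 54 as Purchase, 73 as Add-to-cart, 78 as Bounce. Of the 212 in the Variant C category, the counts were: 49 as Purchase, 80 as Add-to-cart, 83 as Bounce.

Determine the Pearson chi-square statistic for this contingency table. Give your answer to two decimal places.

Row totals: 164, 205, 212. Column totals: 176, 170, 235. Grand total N = 581.
Expected counts (row total × column total / N):
  Variant A, Purchase: 164×176/581 = 49.67986
  Variant A, Add-to-cart: 164×170/581 = 47.98623
  Variant A, Bounce: 164×235/581 = 66.33391
  Variant B, Purchase: 205×176/581 = 62.09983
  Variant B, Add-to-cart: 205×170/581 = 59.98279
  Variant B, Bounce: 205×235/581 = 82.91738
  Variant C, Purchase: 212×176/581 = 64.22031
  Variant C, Add-to-cart: 212×170/581 = 62.03098
  Variant C, Bounce: 212×235/581 = 85.74871
Contributions (O − E)²/E:
  (73 − 49.67986)²/49.67986 = 10.9467
  (17 − 47.98623)²/47.98623 = 20.0088
  (74 − 66.33391)²/66.33391 = 0.8860
  (54 − 62.09983)²/62.09983 = 1.0565
  (73 − 59.98279)²/59.98279 = 2.8249
  (78 − 82.91738)²/82.91738 = 0.2916
  (49 − 64.22031)²/64.22031 = 3.6072
  (80 − 62.03098)²/62.03098 = 5.2052
  (83 − 85.74871)²/85.74871 = 0.0881
χ² = 10.9467 + 20.0088 + 0.8860 + 1.0565 + 2.8249 + 0.2916 + 3.6072 + 5.2052 + 0.0881 = 44.92

44.92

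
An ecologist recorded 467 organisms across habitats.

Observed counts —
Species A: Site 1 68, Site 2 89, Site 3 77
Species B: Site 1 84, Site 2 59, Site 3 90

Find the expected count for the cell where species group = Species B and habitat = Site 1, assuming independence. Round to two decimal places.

75.84

Row total (Species B) = 233; column total (Site 1) = 152; grand total N = 467.
Expected count = (row total × column total) / N = 233 × 152 / 467 = 75.84.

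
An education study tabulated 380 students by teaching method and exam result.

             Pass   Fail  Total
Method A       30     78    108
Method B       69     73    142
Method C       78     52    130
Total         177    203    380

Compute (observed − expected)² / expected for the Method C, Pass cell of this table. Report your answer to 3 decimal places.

5.027

Row total (Method C) = 130; column total (Pass) = 177; N = 380.
Expected count E = 130 × 177 / 380 = 60.5526.
Contribution = (O − E)²/E = (78 − 60.5526)² / 60.5526 = 5.027.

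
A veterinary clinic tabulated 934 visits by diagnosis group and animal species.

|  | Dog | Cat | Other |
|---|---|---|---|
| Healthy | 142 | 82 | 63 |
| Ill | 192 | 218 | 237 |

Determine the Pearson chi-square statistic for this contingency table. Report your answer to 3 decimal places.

Row totals: 287, 647. Column totals: 334, 300, 300. Grand total N = 934.
Expected counts (row total × column total / N):
  Healthy, Dog: 287×334/934 = 102.6317
  Healthy, Cat: 287×300/934 = 92.1842
  Healthy, Other: 287×300/934 = 92.1842
  Ill, Dog: 647×334/934 = 231.3683
  Ill, Cat: 647×300/934 = 207.8158
  Ill, Other: 647×300/934 = 207.8158
Contributions (O − E)²/E:
  (142 − 102.6317)²/102.6317 = 15.1012
  (82 − 92.1842)²/92.1842 = 1.1251
  (63 − 92.1842)²/92.1842 = 9.2393
  (192 − 231.3683)²/231.3683 = 6.6987
  (218 − 207.8158)²/207.8158 = 0.4991
  (237 − 207.8158)²/207.8158 = 4.0984
χ² = 15.1012 + 1.1251 + 9.2393 + 6.6987 + 0.4991 + 4.0984 = 36.762

36.762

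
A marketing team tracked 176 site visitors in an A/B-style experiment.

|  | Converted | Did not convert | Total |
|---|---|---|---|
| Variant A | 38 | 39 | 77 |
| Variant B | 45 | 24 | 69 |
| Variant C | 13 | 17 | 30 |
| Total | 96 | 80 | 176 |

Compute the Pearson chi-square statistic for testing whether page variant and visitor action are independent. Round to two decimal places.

Grand total N = 176.
Expected counts (row total × column total / N):
  Variant A, Converted: 77×96/176 = 42.000
  Variant A, Did not convert: 77×80/176 = 35.000
  Variant B, Converted: 69×96/176 = 37.636
  Variant B, Did not convert: 69×80/176 = 31.364
  Variant C, Converted: 30×96/176 = 16.364
  Variant C, Did not convert: 30×80/176 = 13.636
Contributions (O − E)²/E:
  (38 − 42.000)²/42.000 = 0.3810
  (39 − 35.000)²/35.000 = 0.4571
  (45 − 37.636)²/37.636 = 1.4409
  (24 − 31.364)²/31.364 = 1.7290
  (13 − 16.364)²/16.364 = 0.6915
  (17 − 13.636)²/13.636 = 0.8299
χ² = 0.3810 + 0.4571 + 1.4409 + 1.7290 + 0.6915 + 0.8299 = 5.53

5.53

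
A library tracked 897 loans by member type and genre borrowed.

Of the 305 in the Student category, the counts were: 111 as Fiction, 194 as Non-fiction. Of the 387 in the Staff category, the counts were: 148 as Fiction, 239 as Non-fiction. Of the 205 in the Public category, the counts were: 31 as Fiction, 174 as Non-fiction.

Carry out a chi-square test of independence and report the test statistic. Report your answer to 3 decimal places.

36.233

Row totals: 305, 387, 205. Column totals: 290, 607. Grand total N = 897.
Expected counts (row total × column total / N):
  Student, Fiction: 305×290/897 = 98.60647
  Student, Non-fiction: 305×607/897 = 206.39353
  Staff, Fiction: 387×290/897 = 125.11706
  Staff, Non-fiction: 387×607/897 = 261.88294
  Public, Fiction: 205×290/897 = 66.27648
  Public, Non-fiction: 205×607/897 = 138.72352
Contributions (O − E)²/E:
  (111 − 98.60647)²/98.60647 = 1.5577
  (194 − 206.39353)²/206.39353 = 0.7442
  (148 − 125.11706)²/125.11706 = 4.1851
  (239 − 261.88294)²/261.88294 = 1.9995
  (31 − 66.27648)²/66.27648 = 18.7763
  (174 − 138.72352)²/138.72352 = 8.9706
χ² = 1.5577 + 0.7442 + 4.1851 + 1.9995 + 18.7763 + 8.9706 = 36.233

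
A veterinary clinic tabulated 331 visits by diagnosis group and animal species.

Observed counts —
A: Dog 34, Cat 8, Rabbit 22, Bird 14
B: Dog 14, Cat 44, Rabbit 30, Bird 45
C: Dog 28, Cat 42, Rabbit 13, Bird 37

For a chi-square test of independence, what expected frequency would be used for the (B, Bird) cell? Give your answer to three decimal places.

Row total (B) = 133; column total (Bird) = 96; grand total N = 331.
Expected count = (row total × column total) / N = 133 × 96 / 331 = 38.574.

38.574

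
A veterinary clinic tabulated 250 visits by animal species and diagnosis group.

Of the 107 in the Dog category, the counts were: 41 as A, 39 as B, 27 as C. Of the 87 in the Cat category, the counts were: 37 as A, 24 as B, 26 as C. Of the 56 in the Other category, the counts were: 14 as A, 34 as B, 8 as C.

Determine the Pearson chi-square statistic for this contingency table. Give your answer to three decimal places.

Row totals: 107, 87, 56. Column totals: 92, 97, 61. Grand total N = 250.
Expected counts (row total × column total / N):
  Dog, A: 107×92/250 = 39.3760
  Dog, B: 107×97/250 = 41.5160
  Dog, C: 107×61/250 = 26.1080
  Cat, A: 87×92/250 = 32.0160
  Cat, B: 87×97/250 = 33.7560
  Cat, C: 87×61/250 = 21.2280
  Other, A: 56×92/250 = 20.6080
  Other, B: 56×97/250 = 21.7280
  Other, C: 56×61/250 = 13.6640
Contributions (O − E)²/E:
  (41 − 39.3760)²/39.3760 = 0.0670
  (39 − 41.5160)²/41.5160 = 0.1525
  (27 − 26.1080)²/26.1080 = 0.0305
  (37 − 32.0160)²/32.0160 = 0.7759
  (24 − 33.7560)²/33.7560 = 2.8196
  (26 − 21.2280)²/21.2280 = 1.0727
  (14 − 20.6080)²/20.6080 = 2.1189
  (34 − 21.7280)²/21.7280 = 6.9312
  (8 − 13.6640)²/13.6640 = 2.3478
χ² = 0.0670 + 0.1525 + 0.0305 + 0.7759 + 2.8196 + 1.0727 + 2.1189 + 6.9312 + 2.3478 = 16.316

16.316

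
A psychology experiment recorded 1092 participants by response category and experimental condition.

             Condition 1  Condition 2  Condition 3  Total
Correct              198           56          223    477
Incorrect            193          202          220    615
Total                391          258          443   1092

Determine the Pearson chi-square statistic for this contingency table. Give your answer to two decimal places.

Grand total N = 1092.
Expected counts (row total × column total / N):
  Correct, Condition 1: 477×391/1092 = 170.794
  Correct, Condition 2: 477×258/1092 = 112.698
  Correct, Condition 3: 477×443/1092 = 193.508
  Incorrect, Condition 1: 615×391/1092 = 220.206
  Incorrect, Condition 2: 615×258/1092 = 145.302
  Incorrect, Condition 3: 615×443/1092 = 249.492
Contributions (O − E)²/E:
  (198 − 170.794)²/170.794 = 4.3337
  (56 − 112.698)²/112.698 = 28.5246
  (223 − 193.508)²/193.508 = 4.4948
  (193 − 220.206)²/220.206 = 3.3612
  (202 − 145.302)²/145.302 = 22.1240
  (220 − 249.492)²/249.492 = 3.4862
χ² = 4.3337 + 28.5246 + 4.4948 + 3.3612 + 22.1240 + 3.4862 = 66.32

66.32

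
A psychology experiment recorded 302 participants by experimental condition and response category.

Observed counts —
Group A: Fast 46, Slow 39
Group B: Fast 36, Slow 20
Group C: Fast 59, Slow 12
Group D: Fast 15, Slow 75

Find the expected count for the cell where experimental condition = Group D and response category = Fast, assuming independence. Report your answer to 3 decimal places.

46.490

Row total (Group D) = 90; column total (Fast) = 156; grand total N = 302.
Expected count = (row total × column total) / N = 90 × 156 / 302 = 46.490.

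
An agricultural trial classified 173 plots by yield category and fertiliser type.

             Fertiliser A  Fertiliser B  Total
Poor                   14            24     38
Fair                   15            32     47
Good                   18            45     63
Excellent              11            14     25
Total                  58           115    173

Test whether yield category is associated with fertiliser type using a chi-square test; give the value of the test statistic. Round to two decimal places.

2.17

Grand total N = 173.
Expected counts (row total × column total / N):
  Poor, Fertiliser A: 38×58/173 = 12.740
  Poor, Fertiliser B: 38×115/173 = 25.260
  Fair, Fertiliser A: 47×58/173 = 15.757
  Fair, Fertiliser B: 47×115/173 = 31.243
  Good, Fertiliser A: 63×58/173 = 21.121
  Good, Fertiliser B: 63×115/173 = 41.879
  Excellent, Fertiliser A: 25×58/173 = 8.382
  Excellent, Fertiliser B: 25×115/173 = 16.618
Contributions (O − E)²/E:
  (14 − 12.740)²/12.740 = 0.1246
  (24 − 25.260)²/25.260 = 0.0629
  (15 − 15.757)²/15.757 = 0.0364
  (32 − 31.243)²/31.243 = 0.0183
  (18 − 21.121)²/21.121 = 0.4612
  (45 − 41.879)²/41.879 = 0.2326
  (11 − 8.382)²/8.382 = 0.8177
  (14 − 16.618)²/16.618 = 0.4124
χ² = 0.1246 + 0.0629 + 0.0364 + 0.0183 + 0.4612 + 0.2326 + 0.8177 + 0.4124 = 2.17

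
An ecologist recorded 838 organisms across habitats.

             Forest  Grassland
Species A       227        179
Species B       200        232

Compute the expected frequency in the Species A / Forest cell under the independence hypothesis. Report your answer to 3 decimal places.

Row total (Species A) = 406; column total (Forest) = 427; grand total N = 838.
Expected count = (row total × column total) / N = 406 × 427 / 838 = 206.876.

206.876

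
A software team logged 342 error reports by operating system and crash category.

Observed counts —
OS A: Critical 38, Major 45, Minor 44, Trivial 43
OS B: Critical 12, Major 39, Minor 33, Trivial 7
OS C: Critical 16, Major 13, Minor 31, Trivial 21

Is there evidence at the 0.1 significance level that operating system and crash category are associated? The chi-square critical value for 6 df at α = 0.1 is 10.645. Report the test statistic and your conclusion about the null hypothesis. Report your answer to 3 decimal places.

Row totals: 170, 91, 81. Column totals: 66, 97, 108, 71. Grand total N = 342.
Expected counts (row total × column total / N):
  OS A, Critical: 170×66/342 = 32.80702
  OS A, Major: 170×97/342 = 48.21637
  OS A, Minor: 170×108/342 = 53.68421
  OS A, Trivial: 170×71/342 = 35.29240
  OS B, Critical: 91×66/342 = 17.56140
  OS B, Major: 91×97/342 = 25.80994
  OS B, Minor: 91×108/342 = 28.73684
  OS B, Trivial: 91×71/342 = 18.89181
  OS C, Critical: 81×66/342 = 15.63158
  OS C, Major: 81×97/342 = 22.97368
  OS C, Minor: 81×108/342 = 25.57895
  OS C, Trivial: 81×71/342 = 16.81579
Contributions (O − E)²/E:
  (38 − 32.80702)²/32.80702 = 0.8220
  (45 − 48.21637)²/48.21637 = 0.2146
  (44 − 53.68421)²/53.68421 = 1.7470
  (43 − 35.29240)²/35.29240 = 1.6833
  (12 − 17.56140)²/17.56140 = 1.7612
  (39 − 25.80994)²/25.80994 = 6.7407
  (33 − 28.73684)²/28.73684 = 0.6324
  (7 − 18.89181)²/18.89181 = 7.4855
  (16 − 15.63158)²/15.63158 = 0.0087
  (13 − 22.97368)²/22.97368 = 4.3299
  (31 − 25.57895)²/25.57895 = 1.1489
  (21 − 16.81579)²/16.81579 = 1.0411
χ² = 0.8220 + 0.2146 + 1.7470 + 1.6833 + 1.7612 + 6.7407 + 0.6324 + 7.4855 + 0.0087 + 4.3299 + 1.1489 + 1.0411 = 27.615
df = (3−1)(4−1) = 6. Since 27.615 > 10.645, reject the null hypothesis of independence at α = 0.1.

27.615; reject H₀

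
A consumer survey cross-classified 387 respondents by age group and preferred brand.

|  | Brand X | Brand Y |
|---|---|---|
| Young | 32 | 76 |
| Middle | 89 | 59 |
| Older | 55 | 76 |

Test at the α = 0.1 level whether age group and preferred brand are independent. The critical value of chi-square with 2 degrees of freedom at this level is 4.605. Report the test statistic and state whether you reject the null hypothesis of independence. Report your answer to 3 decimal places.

Row totals: 108, 148, 131. Column totals: 176, 211. Grand total N = 387.
Expected counts (row total × column total / N):
  Young, Brand X: 108×176/387 = 49.1163
  Young, Brand Y: 108×211/387 = 58.8837
  Middle, Brand X: 148×176/387 = 67.3075
  Middle, Brand Y: 148×211/387 = 80.6925
  Older, Brand X: 131×176/387 = 59.5762
  Older, Brand Y: 131×211/387 = 71.4238
Contributions (O − E)²/E:
  (32 − 49.1163)²/49.1163 = 5.9648
  (76 − 58.8837)²/58.8837 = 4.9754
  (89 − 67.3075)²/67.3075 = 6.9913
  (59 − 80.6925)²/80.6925 = 5.8316
  (55 − 59.5762)²/59.5762 = 0.3515
  (76 − 71.4238)²/71.4238 = 0.2932
χ² = 5.9648 + 4.9754 + 6.9913 + 5.8316 + 0.3515 + 0.2932 = 24.408
df = (3−1)(2−1) = 2. Since 24.408 > 4.605, reject the null hypothesis of independence at α = 0.1.

24.408; reject H₀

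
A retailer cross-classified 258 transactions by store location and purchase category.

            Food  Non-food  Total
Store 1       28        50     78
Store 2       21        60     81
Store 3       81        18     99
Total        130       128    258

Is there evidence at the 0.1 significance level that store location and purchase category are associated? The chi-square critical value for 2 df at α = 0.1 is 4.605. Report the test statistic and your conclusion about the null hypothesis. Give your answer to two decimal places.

Grand total N = 258.
Expected counts (row total × column total / N):
  Store 1, Food: 78×130/258 = 39.302
  Store 1, Non-food: 78×128/258 = 38.698
  Store 2, Food: 81×130/258 = 40.814
  Store 2, Non-food: 81×128/258 = 40.186
  Store 3, Food: 99×130/258 = 49.884
  Store 3, Non-food: 99×128/258 = 49.116
Contributions (O − E)²/E:
  (28 − 39.302)²/39.302 = 3.2501
  (50 − 38.698)²/38.698 = 3.3008
  (21 − 40.814)²/40.814 = 9.6191
  (60 − 40.186)²/40.186 = 9.7694
  (81 − 49.884)²/49.884 = 19.4091
  (18 − 49.116)²/49.116 = 19.7126
χ² = 3.2501 + 3.3008 + 9.6191 + 9.7694 + 19.4091 + 19.7126 = 65.06
df = (3−1)(2−1) = 2. Since 65.06 > 4.605, reject the null hypothesis of independence at α = 0.1.

65.06; reject H₀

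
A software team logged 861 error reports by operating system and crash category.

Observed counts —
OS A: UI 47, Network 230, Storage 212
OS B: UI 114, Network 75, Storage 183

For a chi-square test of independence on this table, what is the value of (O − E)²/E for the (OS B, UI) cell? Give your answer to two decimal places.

Row total (OS B) = 372; column total (UI) = 161; N = 861.
Expected count E = 372 × 161 / 861 = 69.561.
Contribution = (O − E)²/E = (114 − 69.561)² / 69.561 = 28.39.

28.39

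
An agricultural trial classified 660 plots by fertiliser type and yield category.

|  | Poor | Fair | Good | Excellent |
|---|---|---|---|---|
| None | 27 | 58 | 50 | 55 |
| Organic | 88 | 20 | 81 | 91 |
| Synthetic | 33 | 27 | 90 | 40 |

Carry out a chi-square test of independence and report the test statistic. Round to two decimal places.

Row totals: 190, 280, 190. Column totals: 148, 105, 221, 186. Grand total N = 660.
Expected counts (row total × column total / N):
  None, Poor: 190×148/660 = 42.6061
  None, Fair: 190×105/660 = 30.2273
  None, Good: 190×221/660 = 63.6212
  None, Excellent: 190×186/660 = 53.5455
  Organic, Poor: 280×148/660 = 62.7879
  Organic, Fair: 280×105/660 = 44.5455
  Organic, Good: 280×221/660 = 93.7576
  Organic, Excellent: 280×186/660 = 78.9091
  Synthetic, Poor: 190×148/660 = 42.6061
  Synthetic, Fair: 190×105/660 = 30.2273
  Synthetic, Good: 190×221/660 = 63.6212
  Synthetic, Excellent: 190×186/660 = 53.5455
Contributions (O − E)²/E:
  (27 − 42.6061)²/42.6061 = 5.7163
  (58 − 30.2273)²/30.2273 = 25.5174
  (50 − 63.6212)²/63.6212 = 2.9163
  (55 − 53.5455)²/53.5455 = 0.0395
  (88 − 62.7879)²/62.7879 = 10.1238
  (20 − 44.5455)²/44.5455 = 13.5251
  (81 − 93.7576)²/93.7576 = 1.7359
  (91 − 78.9091)²/78.9091 = 1.8526
  (33 − 42.6061)²/42.6061 = 2.1658
  (27 − 30.2273)²/30.2273 = 0.3446
  (90 − 63.6212)²/63.6212 = 10.9373
  (40 − 53.5455)²/53.5455 = 3.4266
χ² = 5.7163 + 25.5174 + 2.9163 + 0.0395 + 10.1238 + 13.5251 + 1.7359 + 1.8526 + 2.1658 + 0.3446 + 10.9373 + 3.4266 = 78.30

78.30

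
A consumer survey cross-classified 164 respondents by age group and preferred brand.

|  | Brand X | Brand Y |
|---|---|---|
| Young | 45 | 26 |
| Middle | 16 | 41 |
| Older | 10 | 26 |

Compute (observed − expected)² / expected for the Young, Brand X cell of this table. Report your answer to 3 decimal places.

6.618

Row total (Young) = 71; column total (Brand X) = 71; N = 164.
Expected count E = 71 × 71 / 164 = 30.7378.
Contribution = (O − E)²/E = (45 − 30.7378)² / 30.7378 = 6.618.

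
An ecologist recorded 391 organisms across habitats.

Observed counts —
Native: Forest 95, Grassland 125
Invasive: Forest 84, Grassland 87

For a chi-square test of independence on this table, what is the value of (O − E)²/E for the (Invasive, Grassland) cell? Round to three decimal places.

0.352

Row total (Invasive) = 171; column total (Grassland) = 212; N = 391.
Expected count E = 171 × 212 / 391 = 92.7161.
Contribution = (O − E)²/E = (87 − 92.7161)² / 92.7161 = 0.352.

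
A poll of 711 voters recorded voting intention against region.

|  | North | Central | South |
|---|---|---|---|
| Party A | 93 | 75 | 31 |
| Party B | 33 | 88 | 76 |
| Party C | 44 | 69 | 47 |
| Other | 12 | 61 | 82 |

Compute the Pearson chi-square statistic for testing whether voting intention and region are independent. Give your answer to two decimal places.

Row totals: 199, 197, 160, 155. Column totals: 182, 293, 236. Grand total N = 711.
Expected counts (row total × column total / N):
  Party A, North: 199×182/711 = 50.9395
  Party A, Central: 199×293/711 = 82.0070
  Party A, South: 199×236/711 = 66.0534
  Party B, North: 197×182/711 = 50.4276
  Party B, Central: 197×293/711 = 81.1828
  Party B, South: 197×236/711 = 65.3896
  Party C, North: 160×182/711 = 40.9564
  Party C, Central: 160×293/711 = 65.9353
  Party C, South: 160×236/711 = 53.1083
  Other, North: 155×182/711 = 39.6765
  Other, Central: 155×293/711 = 63.8748
  Other, South: 155×236/711 = 51.4487
Contributions (O − E)²/E:
  (93 − 50.9395)²/50.9395 = 34.7292
  (75 − 82.0070)²/82.0070 = 0.5987
  (31 − 66.0534)²/66.0534 = 18.6022
  (33 − 50.4276)²/50.4276 = 6.0229
  (88 − 81.1828)²/81.1828 = 0.5725
  (76 − 65.3896)²/65.3896 = 1.7217
  (44 − 40.9564)²/40.9564 = 0.2262
  (69 − 65.9353)²/65.9353 = 0.1424
  (47 − 53.1083)²/53.1083 = 0.7026
  (12 − 39.6765)²/39.6765 = 19.3059
  (61 − 63.8748)²/63.8748 = 0.1294
  (82 − 51.4487)²/51.4487 = 18.1420
χ² = 34.7292 + 0.5987 + 18.6022 + 6.0229 + 0.5725 + 1.7217 + 0.2262 + 0.1424 + 0.7026 + 19.3059 + 0.1294 + 18.1420 = 100.90

100.90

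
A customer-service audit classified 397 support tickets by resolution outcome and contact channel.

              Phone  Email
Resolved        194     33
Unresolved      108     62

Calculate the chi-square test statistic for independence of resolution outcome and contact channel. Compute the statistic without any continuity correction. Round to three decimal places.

Row totals: 227, 170. Column totals: 302, 95. Grand total N = 397.
Expected counts (row total × column total / N):
  Resolved, Phone: 227×302/397 = 172.6801
  Resolved, Email: 227×95/397 = 54.3199
  Unresolved, Phone: 170×302/397 = 129.3199
  Unresolved, Email: 170×95/397 = 40.6801
Contributions (O − E)²/E:
  (194 − 172.6801)²/172.6801 = 2.6323
  (33 − 54.3199)²/54.3199 = 8.3678
  (108 − 129.3199)²/129.3199 = 3.5148
  (62 − 40.6801)²/40.6801 = 11.1735
χ² = 2.6323 + 8.3678 + 3.5148 + 11.1735 = 25.688

25.688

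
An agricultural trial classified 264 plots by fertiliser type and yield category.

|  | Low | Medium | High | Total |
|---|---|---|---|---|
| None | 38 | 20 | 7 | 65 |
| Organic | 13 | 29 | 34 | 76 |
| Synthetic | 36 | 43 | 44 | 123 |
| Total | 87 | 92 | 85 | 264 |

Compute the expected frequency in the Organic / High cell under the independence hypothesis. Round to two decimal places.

24.47

Row total (Organic) = 76; column total (High) = 85; grand total N = 264.
Expected count = (row total × column total) / N = 76 × 85 / 264 = 24.47.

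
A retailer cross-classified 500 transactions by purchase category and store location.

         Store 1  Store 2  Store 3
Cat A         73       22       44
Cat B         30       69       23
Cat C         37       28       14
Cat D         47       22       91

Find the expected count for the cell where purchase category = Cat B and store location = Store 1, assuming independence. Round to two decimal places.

Row total (Cat B) = 122; column total (Store 1) = 187; grand total N = 500.
Expected count = (row total × column total) / N = 122 × 187 / 500 = 45.63.

45.63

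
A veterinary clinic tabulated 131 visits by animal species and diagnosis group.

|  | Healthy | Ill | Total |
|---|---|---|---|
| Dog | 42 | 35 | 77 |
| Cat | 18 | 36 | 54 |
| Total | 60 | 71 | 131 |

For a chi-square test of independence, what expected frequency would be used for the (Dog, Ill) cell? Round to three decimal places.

Row total (Dog) = 77; column total (Ill) = 71; grand total N = 131.
Expected count = (row total × column total) / N = 77 × 71 / 131 = 41.733.

41.733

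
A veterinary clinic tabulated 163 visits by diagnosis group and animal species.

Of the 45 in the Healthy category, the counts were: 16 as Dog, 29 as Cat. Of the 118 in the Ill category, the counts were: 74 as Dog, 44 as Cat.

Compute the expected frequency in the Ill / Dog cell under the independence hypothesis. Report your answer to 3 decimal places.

65.153

Row total (Ill) = 118; column total (Dog) = 90; grand total N = 163.
Expected count = (row total × column total) / N = 118 × 90 / 163 = 65.153.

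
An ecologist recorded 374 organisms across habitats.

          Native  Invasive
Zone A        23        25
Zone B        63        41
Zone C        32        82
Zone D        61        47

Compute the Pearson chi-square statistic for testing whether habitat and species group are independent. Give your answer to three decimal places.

27.848

Row totals: 48, 104, 114, 108. Column totals: 179, 195. Grand total N = 374.
Expected counts (row total × column total / N):
  Zone A, Native: 48×179/374 = 22.9733
  Zone A, Invasive: 48×195/374 = 25.0267
  Zone B, Native: 104×179/374 = 49.7754
  Zone B, Invasive: 104×195/374 = 54.2246
  Zone C, Native: 114×179/374 = 54.5615
  Zone C, Invasive: 114×195/374 = 59.4385
  Zone D, Native: 108×179/374 = 51.6898
  Zone D, Invasive: 108×195/374 = 56.3102
Contributions (O − E)²/E:
  (23 − 22.9733)²/22.9733 = 0.0000
  (25 − 25.0267)²/25.0267 = 0.0000
  (63 − 49.7754)²/49.7754 = 3.5136
  (41 − 54.2246)²/54.2246 = 3.2253
  (32 − 54.5615)²/54.5615 = 9.3293
  (82 − 59.4385)²/59.4385 = 8.5638
  (61 − 51.6898)²/51.6898 = 1.6769
  (47 − 56.3102)²/56.3102 = 1.5393
χ² = 0.0000 + 0.0000 + 3.5136 + 3.2253 + 9.3293 + 8.5638 + 1.6769 + 1.5393 = 27.848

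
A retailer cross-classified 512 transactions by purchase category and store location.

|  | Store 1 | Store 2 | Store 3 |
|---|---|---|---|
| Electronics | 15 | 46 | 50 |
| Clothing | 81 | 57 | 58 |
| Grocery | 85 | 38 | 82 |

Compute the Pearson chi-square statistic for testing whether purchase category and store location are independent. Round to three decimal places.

38.442

Row totals: 111, 196, 205. Column totals: 181, 141, 190. Grand total N = 512.
Expected counts (row total × column total / N):
  Electronics, Store 1: 111×181/512 = 39.2402
  Electronics, Store 2: 111×141/512 = 30.5684
  Electronics, Store 3: 111×190/512 = 41.1914
  Clothing, Store 1: 196×181/512 = 69.2891
  Clothing, Store 2: 196×141/512 = 53.9766
  Clothing, Store 3: 196×190/512 = 72.7344
  Grocery, Store 1: 205×181/512 = 72.4707
  Grocery, Store 2: 205×141/512 = 56.4551
  Grocery, Store 3: 205×190/512 = 76.0742
Contributions (O − E)²/E:
  (15 − 39.2402)²/39.2402 = 14.9741
  (46 − 30.5684)²/30.5684 = 7.7902
  (50 − 41.1914)²/41.1914 = 1.8837
  (81 − 69.2891)²/69.2891 = 1.9793
  (57 − 53.9766)²/53.9766 = 0.1694
  (58 − 72.7344)²/72.7344 = 2.9849
  (85 − 72.4707)²/72.4707 = 2.1662
  (38 − 56.4551)²/56.4551 = 6.0329
  (82 − 76.0742)²/76.0742 = 0.4616
χ² = 14.9741 + 7.7902 + 1.8837 + 1.9793 + 0.1694 + 2.9849 + 2.1662 + 6.0329 + 0.4616 = 38.442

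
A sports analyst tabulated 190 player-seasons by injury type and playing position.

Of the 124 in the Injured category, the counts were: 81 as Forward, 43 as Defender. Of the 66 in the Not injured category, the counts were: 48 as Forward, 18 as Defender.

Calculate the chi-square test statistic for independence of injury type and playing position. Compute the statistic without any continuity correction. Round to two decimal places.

Row totals: 124, 66. Column totals: 129, 61. Grand total N = 190.
Expected counts (row total × column total / N):
  Injured, Forward: 124×129/190 = 84.189
  Injured, Defender: 124×61/190 = 39.811
  Not injured, Forward: 66×129/190 = 44.811
  Not injured, Defender: 66×61/190 = 21.189
Contributions (O − E)²/E:
  (81 − 84.189)²/84.189 = 0.1208
  (43 − 39.811)²/39.811 = 0.2555
  (48 − 44.811)²/44.811 = 0.2269
  (18 − 21.189)²/21.189 = 0.4800
χ² = 0.1208 + 0.2555 + 0.2269 + 0.4800 = 1.08

1.08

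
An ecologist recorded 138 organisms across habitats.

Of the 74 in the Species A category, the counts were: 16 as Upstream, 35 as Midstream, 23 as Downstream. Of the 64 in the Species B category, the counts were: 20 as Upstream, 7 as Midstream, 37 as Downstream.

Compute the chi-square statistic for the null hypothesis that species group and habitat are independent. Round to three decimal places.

21.767

Row totals: 74, 64. Column totals: 36, 42, 60. Grand total N = 138.
Expected counts (row total × column total / N):
  Species A, Upstream: 74×36/138 = 19.30435
  Species A, Midstream: 74×42/138 = 22.52174
  Species A, Downstream: 74×60/138 = 32.17391
  Species B, Upstream: 64×36/138 = 16.69565
  Species B, Midstream: 64×42/138 = 19.47826
  Species B, Downstream: 64×60/138 = 27.82609
Contributions (O − E)²/E:
  (16 − 19.30435)²/19.30435 = 0.5656
  (35 − 22.52174)²/22.52174 = 6.9136
  (23 − 32.17391)²/32.17391 = 2.6158
  (20 − 16.69565)²/16.69565 = 0.6540
  (7 − 19.47826)²/19.47826 = 7.9939
  (37 − 27.82609)²/27.82609 = 3.0245
χ² = 0.5656 + 6.9136 + 2.6158 + 0.6540 + 7.9939 + 3.0245 = 21.767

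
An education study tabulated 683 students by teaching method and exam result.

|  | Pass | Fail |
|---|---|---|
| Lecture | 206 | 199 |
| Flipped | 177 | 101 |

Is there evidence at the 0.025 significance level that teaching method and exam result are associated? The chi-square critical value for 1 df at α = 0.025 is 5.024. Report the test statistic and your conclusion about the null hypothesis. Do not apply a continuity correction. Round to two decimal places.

10.97; reject H₀

Row totals: 405, 278. Column totals: 383, 300. Grand total N = 683.
Expected counts (row total × column total / N):
  Lecture, Pass: 405×383/683 = 227.108
  Lecture, Fail: 405×300/683 = 177.892
  Flipped, Pass: 278×383/683 = 155.892
  Flipped, Fail: 278×300/683 = 122.108
Contributions (O − E)²/E:
  (206 − 227.108)²/227.108 = 1.9618
  (199 − 177.892)²/177.892 = 2.5046
  (177 − 155.892)²/155.892 = 2.8581
  (101 − 122.108)²/122.108 = 3.6488
χ² = 1.9618 + 2.5046 + 2.8581 + 3.6488 = 10.97
df = (2−1)(2−1) = 1. Since 10.97 > 5.024, reject the null hypothesis of independence at α = 0.025.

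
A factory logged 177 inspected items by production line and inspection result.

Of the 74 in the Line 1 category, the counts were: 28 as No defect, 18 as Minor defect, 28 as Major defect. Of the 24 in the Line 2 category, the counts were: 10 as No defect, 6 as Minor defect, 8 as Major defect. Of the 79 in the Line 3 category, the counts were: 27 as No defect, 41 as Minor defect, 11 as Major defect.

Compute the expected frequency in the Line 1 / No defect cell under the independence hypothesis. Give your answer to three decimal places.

27.175

Row total (Line 1) = 74; column total (No defect) = 65; grand total N = 177.
Expected count = (row total × column total) / N = 74 × 65 / 177 = 27.175.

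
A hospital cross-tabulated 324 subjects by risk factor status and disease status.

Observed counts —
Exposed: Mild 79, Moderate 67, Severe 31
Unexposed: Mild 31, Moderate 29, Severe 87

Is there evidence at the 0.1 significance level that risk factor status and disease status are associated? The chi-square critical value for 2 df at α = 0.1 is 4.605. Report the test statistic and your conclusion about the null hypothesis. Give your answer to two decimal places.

Row totals: 177, 147. Column totals: 110, 96, 118. Grand total N = 324.
Expected counts (row total × column total / N):
  Exposed, Mild: 177×110/324 = 60.093
  Exposed, Moderate: 177×96/324 = 52.444
  Exposed, Severe: 177×118/324 = 64.463
  Unexposed, Mild: 147×110/324 = 49.907
  Unexposed, Moderate: 147×96/324 = 43.556
  Unexposed, Severe: 147×118/324 = 53.537
Contributions (O − E)²/E:
  (79 − 60.093)²/60.093 = 5.9487
  (67 − 52.444)²/52.444 = 4.0401
  (31 − 64.463)²/64.463 = 17.3708
  (31 − 49.907)²/49.907 = 7.1628
  (29 − 43.556)²/43.556 = 4.8645
  (87 − 53.537)²/53.537 = 20.9159
χ² = 5.9487 + 4.0401 + 17.3708 + 7.1628 + 4.8645 + 20.9159 = 60.30
df = (2−1)(3−1) = 2. Since 60.30 > 4.605, reject the null hypothesis of independence at α = 0.1.

60.30; reject H₀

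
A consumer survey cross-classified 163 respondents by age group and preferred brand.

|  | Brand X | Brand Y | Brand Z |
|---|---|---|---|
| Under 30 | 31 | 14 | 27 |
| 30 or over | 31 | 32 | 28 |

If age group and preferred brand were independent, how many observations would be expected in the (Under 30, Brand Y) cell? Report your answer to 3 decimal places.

Row total (Under 30) = 72; column total (Brand Y) = 46; grand total N = 163.
Expected count = (row total × column total) / N = 72 × 46 / 163 = 20.319.

20.319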